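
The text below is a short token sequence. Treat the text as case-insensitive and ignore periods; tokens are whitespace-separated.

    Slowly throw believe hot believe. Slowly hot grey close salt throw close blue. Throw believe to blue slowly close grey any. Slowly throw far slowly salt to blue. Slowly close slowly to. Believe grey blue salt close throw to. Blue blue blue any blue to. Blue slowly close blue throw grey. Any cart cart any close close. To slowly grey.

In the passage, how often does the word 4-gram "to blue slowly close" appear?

Scanning the 57 overlapping 4-gram windows for "to blue slowly close":
  position 16–19: to blue slowly close
  position 27–30: to blue slowly close
  position 45–48: to blue slowly close

3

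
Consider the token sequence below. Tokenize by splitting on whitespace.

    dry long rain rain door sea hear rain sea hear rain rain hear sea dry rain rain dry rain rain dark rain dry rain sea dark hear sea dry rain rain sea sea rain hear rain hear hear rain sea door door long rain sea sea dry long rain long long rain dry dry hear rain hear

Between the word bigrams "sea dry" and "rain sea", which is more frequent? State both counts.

"rain sea" (5 vs 3)

"sea dry": 3 occurrences
"rain sea": 5 occurrences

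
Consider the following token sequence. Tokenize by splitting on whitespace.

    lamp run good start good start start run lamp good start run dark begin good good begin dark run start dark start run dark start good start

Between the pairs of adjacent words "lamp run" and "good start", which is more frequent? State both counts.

"lamp run": 1 occurrence
"good start": 4 occurrences

"good start" (4 vs 1)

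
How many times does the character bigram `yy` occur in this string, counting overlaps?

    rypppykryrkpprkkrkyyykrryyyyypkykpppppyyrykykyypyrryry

Sliding a length-2 window over the 54 characters (53 positions):
  position 19–20: yy
  position 20–21: yy
  position 25–26: yy
  position 26–27: yy
  position 27–28: yy
  position 28–29: yy
  position 39–40: yy
  position 46–47: yy

8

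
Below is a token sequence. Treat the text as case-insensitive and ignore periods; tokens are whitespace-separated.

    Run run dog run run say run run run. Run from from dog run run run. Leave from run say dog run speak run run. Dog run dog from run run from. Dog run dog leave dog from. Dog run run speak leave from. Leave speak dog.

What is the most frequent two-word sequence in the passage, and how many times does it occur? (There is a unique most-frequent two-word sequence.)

Bigram frequencies (highest first):
  run run: 10
  dog run: 6
  run dog: 4
  from dog: 3
  run say: 2
  run from: 2
  … (15 more, each ≤ 2)

"run run", 10 times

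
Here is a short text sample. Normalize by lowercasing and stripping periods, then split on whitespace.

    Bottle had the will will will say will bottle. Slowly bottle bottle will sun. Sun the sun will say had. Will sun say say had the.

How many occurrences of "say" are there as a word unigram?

Scanning the 26 tokens for "say":
  position 7: say
  position 19: say
  position 23: say
  position 24: say

4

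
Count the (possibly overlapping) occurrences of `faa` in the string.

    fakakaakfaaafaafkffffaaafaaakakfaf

4

Sliding a length-3 window over the 34 characters (32 positions):
  position 9–11: faa
  position 13–15: faa
  position 21–23: faa
  position 25–27: faa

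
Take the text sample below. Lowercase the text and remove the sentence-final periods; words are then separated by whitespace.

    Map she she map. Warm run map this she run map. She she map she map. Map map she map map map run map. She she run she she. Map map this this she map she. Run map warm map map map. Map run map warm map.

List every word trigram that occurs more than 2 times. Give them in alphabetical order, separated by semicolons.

map map map; map she she; she map map; she she map

Trigram counts meeting the condition (more than 2 times):
  map map map: 4
  map she she: 3
  she map map: 3
  she she map: 3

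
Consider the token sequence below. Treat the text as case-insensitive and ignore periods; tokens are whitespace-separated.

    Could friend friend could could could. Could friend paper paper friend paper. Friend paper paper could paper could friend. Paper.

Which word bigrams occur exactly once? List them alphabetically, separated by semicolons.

Bigram counts meeting the condition (exactly once):
  could paper: 1
  friend could: 1
  friend friend: 1

could paper; friend could; friend friend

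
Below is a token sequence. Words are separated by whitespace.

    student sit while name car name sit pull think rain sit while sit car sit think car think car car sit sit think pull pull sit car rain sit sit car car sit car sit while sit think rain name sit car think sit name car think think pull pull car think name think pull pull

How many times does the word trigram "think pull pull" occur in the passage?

3

Scanning the 54 overlapping trigram windows for "think pull pull":
  position 23–25: think pull pull
  position 48–50: think pull pull
  position 54–56: think pull pull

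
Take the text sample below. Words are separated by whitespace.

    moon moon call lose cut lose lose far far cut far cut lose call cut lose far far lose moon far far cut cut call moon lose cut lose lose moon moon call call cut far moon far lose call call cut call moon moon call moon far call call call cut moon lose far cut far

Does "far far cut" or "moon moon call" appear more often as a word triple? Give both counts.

"far far cut": 2 occurrences
"moon moon call": 3 occurrences

"moon moon call" (3 vs 2)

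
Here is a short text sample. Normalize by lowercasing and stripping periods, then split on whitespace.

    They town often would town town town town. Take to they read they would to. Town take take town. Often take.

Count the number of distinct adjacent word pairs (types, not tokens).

21 tokens → 20 bigram windows in total.
Repeated bigrams (each contributes count−1 duplicates):
  town town: 3
  town often: 2
  town take: 2
4 duplicate windows → 20 − 4 = 16 distinct.

16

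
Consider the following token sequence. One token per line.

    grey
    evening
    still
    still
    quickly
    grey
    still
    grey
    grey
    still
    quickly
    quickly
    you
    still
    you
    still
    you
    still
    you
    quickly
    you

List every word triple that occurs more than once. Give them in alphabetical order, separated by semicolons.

still you still; you still you

Trigram counts meeting the condition (more than once):
  still you still: 2
  you still you: 3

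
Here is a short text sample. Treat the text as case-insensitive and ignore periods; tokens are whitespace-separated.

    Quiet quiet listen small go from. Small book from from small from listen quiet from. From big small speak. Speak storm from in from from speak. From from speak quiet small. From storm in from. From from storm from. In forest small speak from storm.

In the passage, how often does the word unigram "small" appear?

Scanning the 45 tokens for "small":
  position 4: small
  position 7: small
  position 11: small
  position 18: small
  position 31: small
  position 42: small

6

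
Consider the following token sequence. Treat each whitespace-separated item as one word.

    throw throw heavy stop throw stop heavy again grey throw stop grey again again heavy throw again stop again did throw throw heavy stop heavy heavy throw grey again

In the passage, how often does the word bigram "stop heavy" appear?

Scanning the 28 overlapping bigram windows for "stop heavy":
  position 6–7: stop heavy
  position 24–25: stop heavy

2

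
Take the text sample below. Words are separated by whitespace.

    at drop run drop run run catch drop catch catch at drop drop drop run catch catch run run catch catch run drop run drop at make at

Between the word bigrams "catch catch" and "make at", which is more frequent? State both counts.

"catch catch": 3 occurrences
"make at": 1 occurrence

"catch catch" (3 vs 1)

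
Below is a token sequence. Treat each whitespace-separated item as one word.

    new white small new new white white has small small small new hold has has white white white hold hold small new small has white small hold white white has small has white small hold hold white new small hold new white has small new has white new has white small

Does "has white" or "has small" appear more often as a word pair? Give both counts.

"has white": 5 occurrences
"has small": 3 occurrences

"has white" (5 vs 3)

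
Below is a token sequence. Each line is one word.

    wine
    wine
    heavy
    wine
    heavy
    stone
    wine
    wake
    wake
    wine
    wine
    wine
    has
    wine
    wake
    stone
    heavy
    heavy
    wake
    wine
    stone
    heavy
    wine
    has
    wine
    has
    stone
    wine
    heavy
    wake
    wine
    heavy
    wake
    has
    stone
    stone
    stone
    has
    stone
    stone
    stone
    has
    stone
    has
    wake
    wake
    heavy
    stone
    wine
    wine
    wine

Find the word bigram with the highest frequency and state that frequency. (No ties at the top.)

Bigram frequencies (highest first):
  wine wine: 5
  wine heavy: 4
  has stone: 4
  stone stone: 4
  stone wine: 3
  wake wine: 3
  … (15 more, each ≤ 3)

"wine wine", 5 times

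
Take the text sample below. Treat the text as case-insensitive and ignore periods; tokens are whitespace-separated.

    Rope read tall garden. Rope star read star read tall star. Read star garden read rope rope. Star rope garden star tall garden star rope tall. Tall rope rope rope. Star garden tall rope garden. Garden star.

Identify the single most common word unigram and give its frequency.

"rope", 10 times

Unigram frequencies (highest first):
  rope: 10
  star: 9
  garden: 7
  tall: 6
  read: 5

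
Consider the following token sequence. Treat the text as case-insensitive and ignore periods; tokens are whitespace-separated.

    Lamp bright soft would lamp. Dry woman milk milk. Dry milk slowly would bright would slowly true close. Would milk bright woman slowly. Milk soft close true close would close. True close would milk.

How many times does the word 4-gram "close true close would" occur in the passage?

2

Scanning the 31 overlapping 4-gram windows for "close true close would":
  position 26–29: close true close would
  position 30–33: close true close would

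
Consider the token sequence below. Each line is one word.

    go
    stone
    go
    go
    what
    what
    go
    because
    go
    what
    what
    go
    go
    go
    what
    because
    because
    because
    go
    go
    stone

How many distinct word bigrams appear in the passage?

10

21 tokens → 20 bigram windows in total.
Repeated bigrams (each contributes count−1 duplicates):
  go go: 4
  go what: 3
  because because: 2
  because go: 2
  go stone: 2
  what go: 2
  what what: 2
10 duplicate windows → 20 − 10 = 10 distinct.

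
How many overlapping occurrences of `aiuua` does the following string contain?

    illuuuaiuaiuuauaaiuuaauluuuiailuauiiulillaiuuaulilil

Sliding a length-5 window over the 52 characters (48 positions):
  position 10–14: aiuua
  position 17–21: aiuua
  position 42–46: aiuua

3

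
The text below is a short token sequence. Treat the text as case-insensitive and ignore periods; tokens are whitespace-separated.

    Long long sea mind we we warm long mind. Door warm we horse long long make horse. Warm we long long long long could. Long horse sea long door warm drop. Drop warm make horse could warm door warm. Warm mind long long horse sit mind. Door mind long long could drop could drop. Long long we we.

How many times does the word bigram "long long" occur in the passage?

8

Scanning the 57 overlapping bigram windows for "long long":
  position 1–2: long long
  position 14–15: long long
  position 20–21: long long
  position 21–22: long long
  position 22–23: long long
  position 42–43: long long
  position 49–50: long long
  position 55–56: long long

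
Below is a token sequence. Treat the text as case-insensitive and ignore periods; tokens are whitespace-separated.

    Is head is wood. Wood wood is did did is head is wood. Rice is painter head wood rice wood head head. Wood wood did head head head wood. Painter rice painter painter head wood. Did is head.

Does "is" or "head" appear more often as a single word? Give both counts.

"is": 7 occurrences
"head": 10 occurrences

"head" (10 vs 7)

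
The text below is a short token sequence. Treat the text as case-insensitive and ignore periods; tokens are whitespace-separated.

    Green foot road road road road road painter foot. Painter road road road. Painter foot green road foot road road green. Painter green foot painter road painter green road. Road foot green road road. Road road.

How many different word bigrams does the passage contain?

36 tokens → 35 bigram windows in total.
Repeated bigrams (each contributes count−1 duplicates):
  road road: 11
  green road: 3
  road painter: 3
  foot green: 2
  foot painter: 2
  foot road: 2
  green foot: 2
  painter foot: 2
  … (3 more repeated)
22 duplicate windows → 35 − 22 = 13 distinct.

13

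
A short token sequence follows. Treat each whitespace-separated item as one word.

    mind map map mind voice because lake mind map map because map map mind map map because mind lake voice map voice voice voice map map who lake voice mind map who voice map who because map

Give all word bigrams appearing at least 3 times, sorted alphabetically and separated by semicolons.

Bigram counts meeting the condition (at least 3 times):
  map map: 5
  map who: 3
  mind map: 4
  voice map: 3

map map; map who; mind map; voice map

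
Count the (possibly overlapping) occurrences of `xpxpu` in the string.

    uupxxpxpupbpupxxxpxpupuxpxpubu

Sliding a length-5 window over the 30 characters (26 positions):
  position 5–9: xpxpu
  position 17–21: xpxpu
  position 24–28: xpxpu

3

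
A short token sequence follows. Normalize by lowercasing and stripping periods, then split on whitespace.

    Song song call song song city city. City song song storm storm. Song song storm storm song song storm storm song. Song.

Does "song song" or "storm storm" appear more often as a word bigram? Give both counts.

"song song": 6 occurrences
"storm storm": 3 occurrences

"song song" (6 vs 3)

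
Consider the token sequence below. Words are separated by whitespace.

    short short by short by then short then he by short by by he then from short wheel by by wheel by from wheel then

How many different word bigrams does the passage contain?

25 tokens → 24 bigram windows in total.
Repeated bigrams (each contributes count−1 duplicates):
  short by: 3
  by by: 2
  by short: 2
  wheel by: 2
5 duplicate windows → 24 − 5 = 19 distinct.

19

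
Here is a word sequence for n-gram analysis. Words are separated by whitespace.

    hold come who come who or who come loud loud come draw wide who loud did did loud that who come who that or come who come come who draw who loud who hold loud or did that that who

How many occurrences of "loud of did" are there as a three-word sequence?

0

Scanning the 38 overlapping trigram windows for "loud of did":
  (none found)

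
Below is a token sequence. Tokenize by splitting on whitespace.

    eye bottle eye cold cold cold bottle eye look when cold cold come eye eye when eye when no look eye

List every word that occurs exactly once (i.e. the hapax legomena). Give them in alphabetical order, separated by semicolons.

come; no

Unigram counts meeting the condition (exactly once (i.e. the hapax legomena)):
  come: 1
  no: 1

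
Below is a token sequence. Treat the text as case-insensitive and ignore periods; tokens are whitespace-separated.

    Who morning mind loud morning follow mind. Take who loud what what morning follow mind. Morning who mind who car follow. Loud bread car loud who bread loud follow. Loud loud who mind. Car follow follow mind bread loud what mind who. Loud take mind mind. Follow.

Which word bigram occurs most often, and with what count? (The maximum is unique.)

Bigram frequencies (highest first):
  follow mind: 3
  morning follow: 2
  who loud: 2
  loud what: 2
  who mind: 2
  mind who: 2
  … (29 more, each ≤ 2)

"follow mind", 3 times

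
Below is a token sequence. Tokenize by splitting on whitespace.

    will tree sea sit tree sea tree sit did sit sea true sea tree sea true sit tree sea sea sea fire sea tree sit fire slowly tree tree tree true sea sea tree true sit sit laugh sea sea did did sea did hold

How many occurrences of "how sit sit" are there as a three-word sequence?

Scanning the 43 overlapping trigram windows for "how sit sit":
  (none found)

0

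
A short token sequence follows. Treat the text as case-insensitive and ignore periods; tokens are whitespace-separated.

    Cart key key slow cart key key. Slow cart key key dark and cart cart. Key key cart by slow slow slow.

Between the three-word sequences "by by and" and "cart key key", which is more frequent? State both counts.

"by by and": 0 occurrences
"cart key key": 4 occurrences

"cart key key" (4 vs 0)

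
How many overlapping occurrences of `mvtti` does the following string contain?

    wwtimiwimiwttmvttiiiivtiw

1

Sliding a length-5 window over the 25 characters (21 positions):
  position 14–18: mvtti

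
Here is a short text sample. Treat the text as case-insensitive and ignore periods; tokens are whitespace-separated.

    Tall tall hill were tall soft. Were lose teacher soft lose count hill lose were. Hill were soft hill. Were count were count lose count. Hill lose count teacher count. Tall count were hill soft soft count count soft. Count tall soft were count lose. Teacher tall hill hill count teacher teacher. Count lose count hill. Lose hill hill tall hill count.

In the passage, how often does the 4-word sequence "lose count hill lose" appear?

Scanning the 59 overlapping 4-gram windows for "lose count hill lose":
  position 11–14: lose count hill lose
  position 24–27: lose count hill lose
  position 54–57: lose count hill lose

3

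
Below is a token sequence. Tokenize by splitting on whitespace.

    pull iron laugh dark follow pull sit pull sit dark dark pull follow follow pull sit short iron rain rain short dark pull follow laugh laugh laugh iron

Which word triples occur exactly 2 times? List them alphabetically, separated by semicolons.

Trigram counts meeting the condition (exactly 2 times):
  dark pull follow: 2
  follow pull sit: 2

dark pull follow; follow pull sit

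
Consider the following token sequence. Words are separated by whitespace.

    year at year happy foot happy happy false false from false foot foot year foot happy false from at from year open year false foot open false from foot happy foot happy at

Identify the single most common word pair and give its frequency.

"foot happy", 4 times

Bigram frequencies (highest first):
  foot happy: 4
  false from: 3
  happy foot: 2
  happy false: 2
  false foot: 2
  year at: 1
  … (18 more, each ≤ 1)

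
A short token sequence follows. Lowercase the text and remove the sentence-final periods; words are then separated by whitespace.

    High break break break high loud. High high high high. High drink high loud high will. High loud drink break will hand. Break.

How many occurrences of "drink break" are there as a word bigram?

Scanning the 22 overlapping bigram windows for "drink break":
  position 19–20: drink break

1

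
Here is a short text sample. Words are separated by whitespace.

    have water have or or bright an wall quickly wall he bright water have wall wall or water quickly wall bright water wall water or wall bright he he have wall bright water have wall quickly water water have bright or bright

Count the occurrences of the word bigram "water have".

4

Scanning the 41 overlapping bigram windows for "water have":
  position 2–3: water have
  position 13–14: water have
  position 33–34: water have
  position 38–39: water have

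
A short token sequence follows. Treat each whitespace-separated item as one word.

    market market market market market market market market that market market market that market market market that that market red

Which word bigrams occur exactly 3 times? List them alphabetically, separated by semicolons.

market that; that market

Bigram counts meeting the condition (exactly 3 times):
  market that: 3
  that market: 3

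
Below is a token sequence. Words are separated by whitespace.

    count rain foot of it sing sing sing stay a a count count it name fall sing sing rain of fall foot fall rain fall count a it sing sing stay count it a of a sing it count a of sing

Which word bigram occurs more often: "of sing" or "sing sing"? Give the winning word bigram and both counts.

"sing sing" (4 vs 1)

"of sing": 1 occurrence
"sing sing": 4 occurrences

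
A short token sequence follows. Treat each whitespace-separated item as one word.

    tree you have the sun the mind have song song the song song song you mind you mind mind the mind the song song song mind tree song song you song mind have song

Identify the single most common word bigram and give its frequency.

Bigram frequencies (highest first):
  song song: 6
  the mind: 2
  mind have: 2
  have song: 2
  the song: 2
  song you: 2
  … (14 more, each ≤ 2)

"song song", 6 times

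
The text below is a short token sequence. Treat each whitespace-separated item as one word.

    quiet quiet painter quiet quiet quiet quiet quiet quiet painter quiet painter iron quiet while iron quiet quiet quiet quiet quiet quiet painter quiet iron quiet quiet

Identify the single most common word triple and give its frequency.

"quiet quiet quiet", 8 times

Trigram frequencies (highest first):
  quiet quiet quiet: 8
  quiet quiet painter: 3
  quiet painter quiet: 3
  iron quiet quiet: 2
  painter quiet quiet: 1
  painter quiet painter: 1
  … (7 more, each ≤ 1)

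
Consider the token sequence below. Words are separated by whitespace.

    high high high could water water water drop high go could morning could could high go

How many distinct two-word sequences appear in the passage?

12

16 tokens → 15 bigram windows in total.
Repeated bigrams (each contributes count−1 duplicates):
  high go: 2
  high high: 2
  water water: 2
3 duplicate windows → 15 − 3 = 12 distinct.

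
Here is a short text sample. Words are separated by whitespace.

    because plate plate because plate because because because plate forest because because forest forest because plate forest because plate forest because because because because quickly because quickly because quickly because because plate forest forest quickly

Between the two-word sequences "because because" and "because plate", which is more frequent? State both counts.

"because because" (7 vs 6)

"because because": 7 occurrences
"because plate": 6 occurrences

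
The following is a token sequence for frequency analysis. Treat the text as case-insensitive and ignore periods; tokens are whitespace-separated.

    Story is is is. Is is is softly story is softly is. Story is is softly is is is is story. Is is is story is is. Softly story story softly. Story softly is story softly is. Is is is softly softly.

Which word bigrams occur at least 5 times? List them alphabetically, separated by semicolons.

Bigram counts meeting the condition (at least 5 times):
  is is: 15
  is softly: 5
  story is: 5

is is; is softly; story is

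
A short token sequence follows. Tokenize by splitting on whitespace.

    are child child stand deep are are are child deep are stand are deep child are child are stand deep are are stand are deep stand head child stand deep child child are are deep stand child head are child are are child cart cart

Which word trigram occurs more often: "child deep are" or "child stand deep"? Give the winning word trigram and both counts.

"child deep are": 1 occurrence
"child stand deep": 2 occurrences

"child stand deep" (2 vs 1)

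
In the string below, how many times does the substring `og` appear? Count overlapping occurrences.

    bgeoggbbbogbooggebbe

3

Sliding a length-2 window over the 20 characters (19 positions):
  position 4–5: og
  position 10–11: og
  position 14–15: og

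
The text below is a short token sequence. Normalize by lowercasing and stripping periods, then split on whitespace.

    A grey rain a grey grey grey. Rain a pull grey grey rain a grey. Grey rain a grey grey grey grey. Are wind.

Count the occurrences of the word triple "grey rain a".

Scanning the 22 overlapping trigram windows for "grey rain a":
  position 2–4: grey rain a
  position 7–9: grey rain a
  position 12–14: grey rain a
  position 16–18: grey rain a

4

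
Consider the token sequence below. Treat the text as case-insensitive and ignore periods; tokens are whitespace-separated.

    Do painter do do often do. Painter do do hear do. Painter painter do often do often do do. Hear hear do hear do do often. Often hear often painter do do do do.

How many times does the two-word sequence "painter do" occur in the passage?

4

Scanning the 33 overlapping bigram windows for "painter do":
  position 2–3: painter do
  position 7–8: painter do
  position 13–14: painter do
  position 30–31: painter do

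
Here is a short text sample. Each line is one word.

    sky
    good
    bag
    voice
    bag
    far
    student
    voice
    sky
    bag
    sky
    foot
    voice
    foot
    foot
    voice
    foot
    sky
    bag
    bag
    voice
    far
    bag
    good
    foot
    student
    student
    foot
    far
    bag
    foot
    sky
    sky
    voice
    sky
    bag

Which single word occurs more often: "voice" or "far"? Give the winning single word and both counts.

"voice": 6 occurrences
"far": 3 occurrences

"voice" (6 vs 3)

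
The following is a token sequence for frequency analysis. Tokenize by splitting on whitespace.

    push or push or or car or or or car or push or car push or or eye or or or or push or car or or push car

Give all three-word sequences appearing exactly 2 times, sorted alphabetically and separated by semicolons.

car or or; or or car; or or push; push or car; push or or

Trigram counts meeting the condition (exactly 2 times):
  car or or: 2
  or or car: 2
  or or push: 2
  push or car: 2
  push or or: 2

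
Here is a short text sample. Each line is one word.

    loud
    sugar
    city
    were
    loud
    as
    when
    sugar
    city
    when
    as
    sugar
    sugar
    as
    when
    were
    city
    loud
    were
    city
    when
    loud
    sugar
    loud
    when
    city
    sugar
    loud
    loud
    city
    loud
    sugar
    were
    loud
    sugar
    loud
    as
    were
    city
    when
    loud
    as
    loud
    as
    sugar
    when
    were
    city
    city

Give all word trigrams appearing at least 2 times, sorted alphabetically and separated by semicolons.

city when loud; loud sugar loud; were city when; when were city

Trigram counts meeting the condition (at least 2 times):
  city when loud: 2
  loud sugar loud: 2
  were city when: 2
  when were city: 2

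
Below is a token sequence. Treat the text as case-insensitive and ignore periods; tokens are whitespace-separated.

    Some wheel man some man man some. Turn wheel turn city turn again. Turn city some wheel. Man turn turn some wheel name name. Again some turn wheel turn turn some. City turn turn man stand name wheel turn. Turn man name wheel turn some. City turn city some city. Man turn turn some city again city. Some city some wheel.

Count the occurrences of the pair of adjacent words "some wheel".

4

Scanning the 60 overlapping bigram windows for "some wheel":
  position 1–2: some wheel
  position 16–17: some wheel
  position 21–22: some wheel
  position 60–61: some wheel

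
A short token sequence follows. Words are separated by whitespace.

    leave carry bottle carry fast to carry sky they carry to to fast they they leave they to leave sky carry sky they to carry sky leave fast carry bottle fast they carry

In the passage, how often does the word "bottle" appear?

Scanning the 33 tokens for "bottle":
  position 3: bottle
  position 30: bottle

2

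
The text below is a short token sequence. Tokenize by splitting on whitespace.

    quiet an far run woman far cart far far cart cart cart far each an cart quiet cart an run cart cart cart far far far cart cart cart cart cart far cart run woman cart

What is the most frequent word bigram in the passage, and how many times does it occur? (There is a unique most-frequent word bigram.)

"cart cart", 8 times

Bigram frequencies (highest first):
  cart cart: 8
  far cart: 4
  cart far: 4
  far far: 3
  run woman: 2
  quiet an: 1
  … (13 more, each ≤ 1)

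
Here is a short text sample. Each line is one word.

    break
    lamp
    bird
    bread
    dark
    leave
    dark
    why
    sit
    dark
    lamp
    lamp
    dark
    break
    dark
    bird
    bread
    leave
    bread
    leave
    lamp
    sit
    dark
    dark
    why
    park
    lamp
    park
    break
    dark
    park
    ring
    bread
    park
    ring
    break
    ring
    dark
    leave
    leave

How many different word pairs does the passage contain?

40 tokens → 39 bigram windows in total.
Repeated bigrams (each contributes count−1 duplicates):
  bird bread: 2
  bread leave: 2
  break dark: 2
  dark leave: 2
  dark why: 2
  park ring: 2
  sit dark: 2
7 duplicate windows → 39 − 7 = 32 distinct.

32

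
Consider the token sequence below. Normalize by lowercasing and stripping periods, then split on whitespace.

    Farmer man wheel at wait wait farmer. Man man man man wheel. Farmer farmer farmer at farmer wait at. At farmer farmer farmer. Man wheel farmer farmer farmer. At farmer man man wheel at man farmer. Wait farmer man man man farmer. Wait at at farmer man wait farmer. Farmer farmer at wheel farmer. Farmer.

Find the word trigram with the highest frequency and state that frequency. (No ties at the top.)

"farmer farmer farmer", 4 times

Trigram frequencies (highest first):
  farmer farmer farmer: 4
  farmer man man: 3
  man man man: 3
  wheel farmer farmer: 3
  farmer farmer at: 3
  farmer man wheel: 2
  … (25 more, each ≤ 2)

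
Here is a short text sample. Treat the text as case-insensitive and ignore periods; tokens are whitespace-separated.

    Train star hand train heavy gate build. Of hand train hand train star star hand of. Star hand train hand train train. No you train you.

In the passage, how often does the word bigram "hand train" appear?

5

Scanning the 25 overlapping bigram windows for "hand train":
  position 3–4: hand train
  position 9–10: hand train
  position 11–12: hand train
  position 18–19: hand train
  position 20–21: hand train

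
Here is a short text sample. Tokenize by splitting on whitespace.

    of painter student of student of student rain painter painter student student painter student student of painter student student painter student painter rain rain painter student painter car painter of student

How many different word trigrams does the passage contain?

22

31 tokens → 29 trigram windows in total.
Repeated trigrams (each contributes count−1 duplicates):
  painter student student: 3
  of painter student: 2
  painter student painter: 2
  student of student: 2
  student painter student: 2
  student student painter: 2
7 duplicate windows → 29 − 7 = 22 distinct.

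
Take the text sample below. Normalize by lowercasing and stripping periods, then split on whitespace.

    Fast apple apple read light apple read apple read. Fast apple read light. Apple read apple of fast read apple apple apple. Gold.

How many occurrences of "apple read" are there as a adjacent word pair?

5

Scanning the 22 overlapping bigram windows for "apple read":
  position 3–4: apple read
  position 6–7: apple read
  position 8–9: apple read
  position 11–12: apple read
  position 14–15: apple read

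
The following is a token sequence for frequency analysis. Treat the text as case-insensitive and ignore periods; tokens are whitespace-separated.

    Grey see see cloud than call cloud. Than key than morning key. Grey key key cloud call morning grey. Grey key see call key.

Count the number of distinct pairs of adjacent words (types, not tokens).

24 tokens → 23 bigram windows in total.
Repeated bigrams (each contributes count−1 duplicates):
  cloud than: 2
  grey key: 2
2 duplicate windows → 23 − 2 = 21 distinct.

21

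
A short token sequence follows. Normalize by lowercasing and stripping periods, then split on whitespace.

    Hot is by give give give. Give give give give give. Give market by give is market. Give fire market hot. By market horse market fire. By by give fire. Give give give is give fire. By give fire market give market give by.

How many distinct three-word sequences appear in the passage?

44 tokens → 42 trigram windows in total.
Repeated trigrams (each contributes count−1 duplicates):
  give give give: 8
  by give fire: 2
  give fire market: 2
9 duplicate windows → 42 − 9 = 33 distinct.

33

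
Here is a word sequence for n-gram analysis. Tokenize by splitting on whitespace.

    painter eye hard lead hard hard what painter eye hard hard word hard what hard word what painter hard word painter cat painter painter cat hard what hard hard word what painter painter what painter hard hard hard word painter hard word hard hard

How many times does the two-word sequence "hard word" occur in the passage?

Scanning the 43 overlapping bigram windows for "hard word":
  position 11–12: hard word
  position 15–16: hard word
  position 19–20: hard word
  position 29–30: hard word
  position 38–39: hard word
  position 41–42: hard word

6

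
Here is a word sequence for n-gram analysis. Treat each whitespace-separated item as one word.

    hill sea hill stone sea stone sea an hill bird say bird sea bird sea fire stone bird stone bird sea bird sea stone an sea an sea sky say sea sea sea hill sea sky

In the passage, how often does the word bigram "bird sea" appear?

Scanning the 35 overlapping bigram windows for "bird sea":
  position 12–13: bird sea
  position 14–15: bird sea
  position 20–21: bird sea
  position 22–23: bird sea

4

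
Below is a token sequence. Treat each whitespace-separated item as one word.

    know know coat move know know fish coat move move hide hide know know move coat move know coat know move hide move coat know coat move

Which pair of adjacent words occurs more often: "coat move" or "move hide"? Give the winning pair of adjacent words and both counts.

"coat move": 4 occurrences
"move hide": 2 occurrences

"coat move" (4 vs 2)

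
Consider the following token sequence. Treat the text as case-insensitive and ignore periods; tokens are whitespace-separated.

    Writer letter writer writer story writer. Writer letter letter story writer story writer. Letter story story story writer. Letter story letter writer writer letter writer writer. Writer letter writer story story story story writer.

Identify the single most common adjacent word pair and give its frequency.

"writer letter", 6 times

Bigram frequencies (highest first):
  writer letter: 6
  writer writer: 5
  story writer: 5
  story story: 5
  letter writer: 4
  writer story: 3
  … (3 more, each ≤ 3)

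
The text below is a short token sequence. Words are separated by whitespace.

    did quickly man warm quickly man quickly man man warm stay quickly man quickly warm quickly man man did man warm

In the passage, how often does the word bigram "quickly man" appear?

Scanning the 20 overlapping bigram windows for "quickly man":
  position 2–3: quickly man
  position 5–6: quickly man
  position 7–8: quickly man
  position 12–13: quickly man
  position 16–17: quickly man

5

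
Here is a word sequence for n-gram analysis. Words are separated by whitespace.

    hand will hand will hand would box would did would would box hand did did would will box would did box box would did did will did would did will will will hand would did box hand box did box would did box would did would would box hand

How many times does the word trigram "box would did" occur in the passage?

Scanning the 47 overlapping trigram windows for "box would did":
  position 7–9: box would did
  position 18–20: box would did
  position 22–24: box would did
  position 40–42: box would did
  position 43–45: box would did

5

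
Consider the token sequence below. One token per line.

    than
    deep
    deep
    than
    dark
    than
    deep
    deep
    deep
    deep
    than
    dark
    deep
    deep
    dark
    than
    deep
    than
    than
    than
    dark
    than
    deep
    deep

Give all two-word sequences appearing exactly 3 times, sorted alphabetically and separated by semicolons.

Bigram counts meeting the condition (exactly 3 times):
  dark than: 3
  deep than: 3
  than dark: 3

dark than; deep than; than dark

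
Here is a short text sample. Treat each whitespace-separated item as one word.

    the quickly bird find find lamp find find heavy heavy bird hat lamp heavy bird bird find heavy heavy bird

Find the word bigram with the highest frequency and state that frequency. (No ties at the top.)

Bigram frequencies (highest first):
  heavy bird: 3
  bird find: 2
  find find: 2
  find heavy: 2
  heavy heavy: 2
  the quickly: 1
  … (7 more, each ≤ 1)

"heavy bird", 3 times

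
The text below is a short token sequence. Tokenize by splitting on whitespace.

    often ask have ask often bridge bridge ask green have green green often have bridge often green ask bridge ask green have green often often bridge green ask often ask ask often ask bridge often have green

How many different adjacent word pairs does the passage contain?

37 tokens → 36 bigram windows in total.
Repeated bigrams (each contributes count−1 duplicates):
  ask often: 3
  have green: 3
  often ask: 3
  ask bridge: 2
  ask green: 2
  bridge ask: 2
  bridge often: 2
  green ask: 2
  … (4 more repeated)
15 duplicate windows → 36 − 15 = 21 distinct.

21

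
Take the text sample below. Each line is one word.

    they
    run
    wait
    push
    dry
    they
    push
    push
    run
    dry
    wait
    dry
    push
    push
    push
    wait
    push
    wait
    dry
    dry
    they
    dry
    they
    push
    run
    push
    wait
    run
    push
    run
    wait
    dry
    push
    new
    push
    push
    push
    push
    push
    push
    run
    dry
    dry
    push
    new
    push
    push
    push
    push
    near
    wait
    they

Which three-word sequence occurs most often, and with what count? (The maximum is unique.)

Trigram frequencies (highest first):
  push push push: 7
  dry they push: 2
  push push run: 2
  push run dry: 2
  wait dry push: 2
  dry push new: 2
  … (31 more, each ≤ 2)

"push push push", 7 times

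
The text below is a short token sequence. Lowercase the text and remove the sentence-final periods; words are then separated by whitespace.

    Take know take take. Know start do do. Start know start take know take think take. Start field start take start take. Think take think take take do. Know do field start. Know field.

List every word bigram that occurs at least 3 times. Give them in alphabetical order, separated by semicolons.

Bigram counts meeting the condition (at least 3 times):
  start take: 3
  take know: 3
  take think: 3
  think take: 3

start take; take know; take think; think take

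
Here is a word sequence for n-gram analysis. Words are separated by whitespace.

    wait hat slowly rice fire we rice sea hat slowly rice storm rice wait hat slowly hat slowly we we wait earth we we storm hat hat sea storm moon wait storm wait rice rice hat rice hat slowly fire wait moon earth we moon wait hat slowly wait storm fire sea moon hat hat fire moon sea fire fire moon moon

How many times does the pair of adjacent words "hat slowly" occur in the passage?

6

Scanning the 61 overlapping bigram windows for "hat slowly":
  position 2–3: hat slowly
  position 9–10: hat slowly
  position 15–16: hat slowly
  position 17–18: hat slowly
  position 38–39: hat slowly
  position 47–48: hat slowly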